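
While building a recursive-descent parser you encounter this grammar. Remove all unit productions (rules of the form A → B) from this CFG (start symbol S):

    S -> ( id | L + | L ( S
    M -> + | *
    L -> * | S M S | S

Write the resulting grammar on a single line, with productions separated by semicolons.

Unit pairs: L ⇒* {S}.
For every A with A ⇒* B via unit rules, add B's non-unit alternatives to A; then delete every rule of the form X → Y.

S -> ( id | L + | L ( S; M -> + | *; L -> * | S M S | ( id | L + | L ( S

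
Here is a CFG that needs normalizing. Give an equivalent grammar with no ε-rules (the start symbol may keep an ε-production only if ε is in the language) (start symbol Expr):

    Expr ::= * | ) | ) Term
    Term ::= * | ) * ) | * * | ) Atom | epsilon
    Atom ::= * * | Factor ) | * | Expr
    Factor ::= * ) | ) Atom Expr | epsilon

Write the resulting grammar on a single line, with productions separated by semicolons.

Nullable set = {Factor, Term}.
ε ∉ L(G), so no ε-production is kept.
For each production, add variants omitting each subset of nullable occurrences: Atom → Factor ) gives Factor ) | ).

Expr ::= * | ) | ) Term; Term ::= * | ) * ) | * * | ) Atom; Atom ::= * * | Factor ) | ) | * | Expr; Factor ::= * ) | ) Atom Expr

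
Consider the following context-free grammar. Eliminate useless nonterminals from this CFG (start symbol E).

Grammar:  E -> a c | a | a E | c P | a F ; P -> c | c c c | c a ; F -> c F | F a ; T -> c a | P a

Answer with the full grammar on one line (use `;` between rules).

Generating nonterminals: {E, P, T}.
Reachable from E after that: {E, P}.
Removed useless symbols: {F, T} and every production mentioning them.

E -> a c | a | a E | c P; P -> c | c c c | c a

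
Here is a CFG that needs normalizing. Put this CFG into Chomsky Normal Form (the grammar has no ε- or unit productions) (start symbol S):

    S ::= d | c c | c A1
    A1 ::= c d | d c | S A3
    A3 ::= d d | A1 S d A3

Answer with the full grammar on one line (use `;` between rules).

S ::= d | X1 X1 | X1 A1; A1 ::= X1 X2 | X2 X1 | S A3; A3 ::= X2 X2 | A1 Y1; X1 ::= c; X2 ::= d; Y1 ::= S Y2; Y2 ::= X2 A3

Introduce a nonterminal for each terminal appearing in a rule of length ≥ 2: X1 → c, X2 → d.
Binarize each right-hand side of length ≥ 3 by chaining fresh nonterminals (Y1, Y2, …): affected rules were A3 → A1 S X2 A3.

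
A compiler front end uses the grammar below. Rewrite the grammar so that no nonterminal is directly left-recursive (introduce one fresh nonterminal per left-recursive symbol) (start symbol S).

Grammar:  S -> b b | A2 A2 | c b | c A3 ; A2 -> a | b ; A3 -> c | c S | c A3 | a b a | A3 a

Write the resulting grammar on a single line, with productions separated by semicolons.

Directly left-recursive nonterminal: A3.
For A3: α = {a}, β = {c, c S, c A3, a b a}. Rewrite as A3 → β A3' and A3' → α A3' | ε.

S -> b b | A2 A2 | c b | c A3; A2 -> a | b; A3 -> c A3' | c S A3' | c A3 A3' | a b a A3'; A3' -> a A3' | ε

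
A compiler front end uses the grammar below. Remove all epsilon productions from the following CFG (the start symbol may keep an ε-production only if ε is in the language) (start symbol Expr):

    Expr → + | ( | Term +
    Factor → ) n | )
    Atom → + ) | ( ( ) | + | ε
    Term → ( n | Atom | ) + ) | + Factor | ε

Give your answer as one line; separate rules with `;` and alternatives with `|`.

Expr → + | ( | Term +; Factor → ) n | ); Atom → + ) | ( ( ) | +; Term → ( n | Atom | ) + ) | + Factor

The nullable symbols are {Atom, Term}.
ε ∉ L(G), so no ε-production is kept.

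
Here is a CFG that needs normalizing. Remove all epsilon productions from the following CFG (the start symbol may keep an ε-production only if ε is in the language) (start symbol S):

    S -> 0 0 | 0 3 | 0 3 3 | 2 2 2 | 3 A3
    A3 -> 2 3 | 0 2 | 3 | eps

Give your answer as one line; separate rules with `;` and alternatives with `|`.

S -> 0 0 | 0 3 | 0 3 3 | 2 2 2 | 3 A3 | 3; A3 -> 2 3 | 0 2 | 3

The nullable symbols are {A3}.
ε ∉ L(G), so no ε-production is kept.
For each production, add variants omitting each subset of nullable occurrences: S → 3 A3 gives 3 A3 | 3.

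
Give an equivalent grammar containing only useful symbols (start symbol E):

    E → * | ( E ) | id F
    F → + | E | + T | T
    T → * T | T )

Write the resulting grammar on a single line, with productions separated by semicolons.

Generating nonterminals: {E, F}.
Reachable from E after that: {E, F}.
Removed useless symbols: {T} and every production mentioning them.

E → * | ( E ) | id F; F → + | E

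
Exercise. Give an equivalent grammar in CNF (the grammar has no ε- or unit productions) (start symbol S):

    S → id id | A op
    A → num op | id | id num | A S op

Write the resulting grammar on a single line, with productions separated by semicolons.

Introduce a nonterminal for each terminal appearing in a rule of length ≥ 2: X1 → id, X2 → op, X3 → num.
Binarize each right-hand side of length ≥ 3 by chaining fresh nonterminals (Y1, Y2, …): affected rules were A → A S X2.

S → X1 X1 | A X2; A → X3 X2 | id | X1 X3 | A Y1; X1 → id; X2 → op; X3 → num; Y1 → S X2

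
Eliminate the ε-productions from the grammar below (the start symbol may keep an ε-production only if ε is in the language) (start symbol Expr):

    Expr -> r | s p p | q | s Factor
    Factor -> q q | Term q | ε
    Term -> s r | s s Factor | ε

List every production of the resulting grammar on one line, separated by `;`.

The nullable symbols are {Factor, Term}.
ε ∉ L(G), so no ε-production is kept.
For each production, add variants omitting each subset of nullable occurrences: Expr → s Factor gives s Factor | s. Factor → Term q gives Term q | q. Term → s s Factor gives s s Factor | s s.

Expr -> r | s p p | q | s Factor | s; Factor -> q q | Term q | q; Term -> s r | s s Factor | s s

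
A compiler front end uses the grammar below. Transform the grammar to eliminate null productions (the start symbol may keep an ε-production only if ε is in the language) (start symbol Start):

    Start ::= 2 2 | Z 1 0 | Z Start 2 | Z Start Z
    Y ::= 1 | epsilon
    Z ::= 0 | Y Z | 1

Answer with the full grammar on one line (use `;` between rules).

Start ::= 2 2 | Z 1 0 | Z Start 2 | Z Start Z; Y ::= 1; Z ::= 0 | Y Z | 1

The nullable symbols are {Y}.
ε ∉ L(G), so no ε-production is kept.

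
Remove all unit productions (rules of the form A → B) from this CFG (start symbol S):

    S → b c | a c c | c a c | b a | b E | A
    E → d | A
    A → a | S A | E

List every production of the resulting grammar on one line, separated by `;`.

S → d | b c | a c c | c a c | b a | b E | a | S A; E → d | a | S A; A → d | a | S A

Unit pairs: A ⇒* {E}; E ⇒* {A}; S ⇒* {A, E}.
For every A with A ⇒* B via unit rules, add B's non-unit alternatives to A; then delete every rule of the form X → Y.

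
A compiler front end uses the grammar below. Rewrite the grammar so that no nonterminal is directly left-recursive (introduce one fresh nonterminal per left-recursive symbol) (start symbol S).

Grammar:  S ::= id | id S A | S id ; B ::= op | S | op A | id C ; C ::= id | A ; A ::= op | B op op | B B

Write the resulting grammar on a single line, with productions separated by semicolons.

Left recursion appears on S.
For S: α = {id}, β = {id, id S A}. Rewrite as S → β S' and S' → α S' | ε.

S ::= id S' | id S A S'; B ::= op | S | op A | id C; C ::= id | A; A ::= op | B op op | B B; S' ::= id S' | epsilon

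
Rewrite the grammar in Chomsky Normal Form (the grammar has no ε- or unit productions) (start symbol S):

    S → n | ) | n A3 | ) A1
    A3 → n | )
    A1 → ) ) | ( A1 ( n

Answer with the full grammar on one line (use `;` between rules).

S → n | ) | X1 A3 | X2 A1; A3 → n | ); A1 → X2 X2 | X3 Y1; X1 → n; X2 → ); X3 → (; Y1 → A1 Y2; Y2 → X3 X1

Introduce a nonterminal for each terminal appearing in a rule of length ≥ 2: X1 → n, X2 → ), X3 → (.
Binarize each right-hand side of length ≥ 3 by chaining fresh nonterminals (Y1, Y2, …): affected rules were A1 → X3 A1 X3 X1.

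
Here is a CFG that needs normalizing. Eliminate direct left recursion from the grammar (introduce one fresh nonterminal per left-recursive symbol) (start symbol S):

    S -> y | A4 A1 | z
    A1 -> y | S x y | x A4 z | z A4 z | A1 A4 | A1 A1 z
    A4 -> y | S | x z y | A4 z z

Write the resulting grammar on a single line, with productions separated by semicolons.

A1, A4 are directly left-recursive.
For A1: α = {A4, A1 z}, β = {y, S x y, x A4 z, z A4 z}. Rewrite as A1 → β A1' and A1' → α A1' | ε.
For A4: α = {z z}, β = {y, S, x z y}. Rewrite as A4 → β A4' and A4' → α A4' | ε.

S -> y | A4 A1 | z; A1 -> y A1' | S x y A1' | x A4 z A1' | z A4 z A1'; A4 -> y A4' | S A4' | x z y A4'; A1' -> A4 A1' | A1 z A1' | ε; A4' -> z z A4' | ε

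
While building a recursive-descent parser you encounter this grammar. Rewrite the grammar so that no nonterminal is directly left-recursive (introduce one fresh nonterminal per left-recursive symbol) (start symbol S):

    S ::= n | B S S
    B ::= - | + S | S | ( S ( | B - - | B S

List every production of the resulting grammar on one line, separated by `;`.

S ::= n | B S S; B ::= - B' | + S B' | S B' | ( S ( B'; B' ::= - - B' | S B' | ε

Directly left-recursive nonterminal: B.
For B: α = {- -, S}, β = {-, + S, S, ( S (}. Rewrite as B → β B' and B' → α B' | ε.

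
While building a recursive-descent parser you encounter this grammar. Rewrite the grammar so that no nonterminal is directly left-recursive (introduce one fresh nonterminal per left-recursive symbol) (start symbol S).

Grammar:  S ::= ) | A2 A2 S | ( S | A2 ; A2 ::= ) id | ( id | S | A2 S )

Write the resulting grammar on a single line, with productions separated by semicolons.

A2 is directly left-recursive.
For A2: α = {S )}, β = {) id, ( id, S}. Rewrite as A2 → β A2' and A2' → α A2' | ε.

S ::= ) | A2 A2 S | ( S | A2; A2 ::= ) id A2' | ( id A2' | S A2'; A2' ::= S ) A2' | ε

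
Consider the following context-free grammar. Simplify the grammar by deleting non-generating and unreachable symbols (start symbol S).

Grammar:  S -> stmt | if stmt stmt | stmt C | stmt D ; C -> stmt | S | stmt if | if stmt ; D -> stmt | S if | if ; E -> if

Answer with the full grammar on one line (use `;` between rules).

S -> stmt | if stmt stmt | stmt C | stmt D; C -> stmt | S | stmt if | if stmt; D -> stmt | S if | if

Generating nonterminals: {C, D, E, S}.
Reachable from S after that: {C, D, S}.
Removed useless symbols: {E} and every production mentioning them.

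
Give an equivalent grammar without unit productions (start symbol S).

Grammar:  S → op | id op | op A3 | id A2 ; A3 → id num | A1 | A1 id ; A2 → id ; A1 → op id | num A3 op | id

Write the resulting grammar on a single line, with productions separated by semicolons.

Unit pairs: A3 ⇒* {A1}.
For every A with A ⇒* B via unit rules, add B's non-unit alternatives to A; then delete every rule of the form X → Y.

S → op | id op | op A3 | id A2; A3 → op id | num A3 op | id | id num | A1 id; A2 → id; A1 → op id | num A3 op | id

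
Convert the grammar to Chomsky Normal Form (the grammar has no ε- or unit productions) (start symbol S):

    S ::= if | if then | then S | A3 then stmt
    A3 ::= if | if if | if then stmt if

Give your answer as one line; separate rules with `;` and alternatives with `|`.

S ::= if | X1 X2 | X2 S | A3 Y1; A3 ::= if | X1 X1 | X1 Y2; X1 ::= if; X2 ::= then; X3 ::= stmt; Y1 ::= X2 X3; Y2 ::= X2 Y3; Y3 ::= X3 X1

Introduce a nonterminal for each terminal appearing in a rule of length ≥ 2: X1 → if, X2 → then, X3 → stmt.
Binarize each right-hand side of length ≥ 3 by chaining fresh nonterminals (Y1, Y2, …): affected rules were S → A3 X2 X3; A3 → X1 X2 X3 X1.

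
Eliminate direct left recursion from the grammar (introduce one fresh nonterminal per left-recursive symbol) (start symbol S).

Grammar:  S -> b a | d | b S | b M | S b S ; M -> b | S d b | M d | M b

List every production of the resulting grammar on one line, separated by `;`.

Left recursion appears on S, M.
For S: α = {b S}, β = {b a, d, b S, b M}. Rewrite as S → β S' and S' → α S' | ε.
For M: α = {d, b}, β = {b, S d b}. Rewrite as M → β M' and M' → α M' | ε.

S -> b a S' | d S' | b S S' | b M S'; M -> b M' | S d b M'; S' -> b S S' | epsilon; M' -> d M' | b M' | epsilon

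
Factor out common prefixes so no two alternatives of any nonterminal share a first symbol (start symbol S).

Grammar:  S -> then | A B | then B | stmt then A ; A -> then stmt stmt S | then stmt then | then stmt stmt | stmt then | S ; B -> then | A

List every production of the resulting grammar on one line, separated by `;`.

S has alternatives sharing prefix 'then': factor to S → then S' with S' → ε | B.
A has alternatives sharing prefix 'then stmt': factor to A → then stmt A' with A' → stmt S | then | stmt.
A' has alternatives sharing prefix 'stmt': factor to A' → stmt A'' with A'' → S | ε.

S -> A B | stmt then A | then S'; A -> stmt then | S | then stmt A'; B -> then | A; S' -> eps | B; A' -> then | stmt A''; A'' -> S | eps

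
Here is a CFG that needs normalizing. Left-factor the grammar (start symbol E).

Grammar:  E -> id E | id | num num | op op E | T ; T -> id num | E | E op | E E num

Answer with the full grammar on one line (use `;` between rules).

E has alternatives sharing prefix 'id': factor to E → id E' with E' → E | ε.
T has alternatives sharing prefix 'E': factor to T → E T' with T' → ε | op | E num.

E -> num num | op op E | T | id E'; T -> id num | E T'; E' -> E | ε; T' -> ε | op | E num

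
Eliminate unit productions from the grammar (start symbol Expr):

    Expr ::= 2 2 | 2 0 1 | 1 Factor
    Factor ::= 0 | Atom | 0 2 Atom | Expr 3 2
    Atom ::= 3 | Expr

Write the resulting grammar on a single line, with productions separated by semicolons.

Unit pairs: Atom ⇒* {Expr}; Factor ⇒* {Atom, Expr}.
Replace each nonterminal's rules with the union of the non-unit rules of every nonterminal it unit-derives.

Expr ::= 2 2 | 2 0 1 | 1 Factor; Factor ::= 3 | 0 | 0 2 Atom | Expr 3 2 | 2 2 | 2 0 1 | 1 Factor; Atom ::= 3 | 2 2 | 2 0 1 | 1 Factor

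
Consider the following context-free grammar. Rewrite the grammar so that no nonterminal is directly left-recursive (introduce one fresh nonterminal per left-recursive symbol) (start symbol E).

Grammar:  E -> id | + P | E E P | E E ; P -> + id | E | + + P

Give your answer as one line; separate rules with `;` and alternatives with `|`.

E -> id E' | + P E'; P -> + id | E | + + P; E' -> E P E' | E E' | epsilon

Directly left-recursive nonterminal: E.
For E: α = {E P, E}, β = {id, + P}. Rewrite as E → β E' and E' → α E' | ε.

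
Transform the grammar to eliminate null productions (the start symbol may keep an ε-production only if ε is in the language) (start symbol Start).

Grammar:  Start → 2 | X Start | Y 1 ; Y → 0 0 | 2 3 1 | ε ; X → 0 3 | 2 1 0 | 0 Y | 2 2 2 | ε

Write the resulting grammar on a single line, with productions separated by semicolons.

The nullable symbols are {X, Y}.
ε ∉ L(G), so no ε-production is kept.
Expand every rule over subsets of its nullable positions: Start → Y 1 gives Y 1 | 1. X → 0 Y gives 0 Y | 0.

Start → 2 | X Start | Y 1 | 1; Y → 0 0 | 2 3 1; X → 0 3 | 2 1 0 | 0 Y | 0 | 2 2 2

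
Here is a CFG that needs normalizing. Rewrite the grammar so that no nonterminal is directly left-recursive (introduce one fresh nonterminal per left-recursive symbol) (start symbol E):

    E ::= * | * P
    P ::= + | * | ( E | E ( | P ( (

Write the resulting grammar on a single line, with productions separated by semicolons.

P is directly left-recursive.
For P: α = {( (}, β = {+, *, ( E, E (}. Rewrite as P → β P' and P' → α P' | ε.

E ::= * | * P; P ::= + P' | * P' | ( E P' | E ( P'; P' ::= ( ( P' | ε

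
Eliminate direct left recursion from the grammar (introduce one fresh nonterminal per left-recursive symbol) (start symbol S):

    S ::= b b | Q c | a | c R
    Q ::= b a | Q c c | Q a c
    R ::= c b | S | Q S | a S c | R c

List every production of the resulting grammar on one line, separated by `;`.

Q, R are directly left-recursive.
For Q: α = {c c, a c}, β = {b a}. Rewrite as Q → β Q' and Q' → α Q' | ε.
For R: α = {c}, β = {c b, S, Q S, a S c}. Rewrite as R → β R' and R' → α R' | ε.

S ::= b b | Q c | a | c R; Q ::= b a Q'; R ::= c b R' | S R' | Q S R' | a S c R'; Q' ::= c c Q' | a c Q' | ε; R' ::= c R' | ε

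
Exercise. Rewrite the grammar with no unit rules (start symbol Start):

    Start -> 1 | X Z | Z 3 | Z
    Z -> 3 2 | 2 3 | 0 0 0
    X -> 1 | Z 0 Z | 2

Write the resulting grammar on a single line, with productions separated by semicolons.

Unit pairs: Start ⇒* {Z}.
Replace each nonterminal's rules with the union of the non-unit rules of every nonterminal it unit-derives.

Start -> 3 2 | 2 3 | 0 0 0 | 1 | X Z | Z 3; Z -> 3 2 | 2 3 | 0 0 0; X -> 1 | Z 0 Z | 2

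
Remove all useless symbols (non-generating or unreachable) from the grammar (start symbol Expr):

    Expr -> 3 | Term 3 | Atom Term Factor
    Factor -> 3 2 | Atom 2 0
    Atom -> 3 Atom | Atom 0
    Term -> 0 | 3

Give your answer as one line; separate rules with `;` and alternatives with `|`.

Generating nonterminals: {Expr, Factor, Term}.
Reachable from Expr after that: {Expr, Term}.
Removed useless symbols: {Atom, Factor} and every production mentioning them.

Expr -> 3 | Term 3; Term -> 0 | 3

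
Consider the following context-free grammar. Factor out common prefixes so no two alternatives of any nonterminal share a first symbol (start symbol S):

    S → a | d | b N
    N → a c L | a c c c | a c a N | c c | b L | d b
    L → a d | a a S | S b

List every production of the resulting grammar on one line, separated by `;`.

S → a | d | b N; N → c c | b L | d b | a c N'; L → S b | a L'; N' → L | c c | a N; L' → d | a S

N has alternatives sharing prefix 'a c': factor to N → a c N' with N' → L | c c | a N.
L has alternatives sharing prefix 'a': factor to L → a L' with L' → d | a S.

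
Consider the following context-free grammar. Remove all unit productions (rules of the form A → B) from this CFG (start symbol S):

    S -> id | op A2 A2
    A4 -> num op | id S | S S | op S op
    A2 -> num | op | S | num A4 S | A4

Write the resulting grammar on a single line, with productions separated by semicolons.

S -> id | op A2 A2; A4 -> num op | id S | S S | op S op; A2 -> num op | id S | S S | op S op | num | op | num A4 S | id | op A2 A2

Unit pairs: A2 ⇒* {A4, S}.
For each unit pair (A, B), copy every non-unit production of B to A, then drop all unit productions.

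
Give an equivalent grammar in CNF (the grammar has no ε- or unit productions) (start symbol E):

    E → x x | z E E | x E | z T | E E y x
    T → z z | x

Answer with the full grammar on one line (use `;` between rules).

Introduce a nonterminal for each terminal appearing in a rule of length ≥ 2: X1 → x, X2 → z, X3 → y.
Binarize each right-hand side of length ≥ 3 by chaining fresh nonterminals (Y1, Y2, …): affected rules were E → X2 E E; E → E E X3 X1.

E → X1 X1 | X2 Y1 | X1 E | X2 T | E Y2; T → X2 X2 | x; X1 → x; X2 → z; X3 → y; Y1 → E E; Y2 → E Y3; Y3 → X3 X1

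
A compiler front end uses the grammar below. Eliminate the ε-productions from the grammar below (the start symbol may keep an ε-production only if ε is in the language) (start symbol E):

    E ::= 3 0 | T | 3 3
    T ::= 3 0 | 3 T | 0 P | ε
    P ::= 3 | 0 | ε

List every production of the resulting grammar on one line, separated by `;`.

E ::= 3 0 | T | 3 3 | ε; T ::= 3 0 | 3 T | 3 | 0 P | 0; P ::= 3 | 0

Nullable set = {E, P, T}.
ε ∈ L(G) since E is nullable, so keep E → ε.
Expand every rule over subsets of its nullable positions: T → 3 T gives 3 T | 3. T → 0 P gives 0 P | 0.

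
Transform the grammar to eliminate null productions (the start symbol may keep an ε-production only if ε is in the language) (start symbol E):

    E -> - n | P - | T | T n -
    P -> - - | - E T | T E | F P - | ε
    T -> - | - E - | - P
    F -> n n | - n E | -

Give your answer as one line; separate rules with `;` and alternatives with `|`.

Nullable nonterminals: {P}.
ε ∉ L(G), so no ε-production is kept.
Add the nullable-subset variants: E → P - gives P - | -. P → F P - gives F P - | F -.

E -> - n | P - | - | T | T n -; P -> - - | - E T | T E | F P - | F -; T -> - | - E - | - P; F -> n n | - n E | -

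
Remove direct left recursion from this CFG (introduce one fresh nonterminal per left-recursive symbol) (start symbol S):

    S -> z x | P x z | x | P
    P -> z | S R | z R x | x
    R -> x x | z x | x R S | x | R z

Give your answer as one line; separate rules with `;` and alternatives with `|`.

S -> z x | P x z | x | P; P -> z | S R | z R x | x; R -> x x R' | z x R' | x R S R' | x R'; R' -> z R' | ε

R is directly left-recursive.
For R: α = {z}, β = {x x, z x, x R S, x}. Rewrite as R → β R' and R' → α R' | ε.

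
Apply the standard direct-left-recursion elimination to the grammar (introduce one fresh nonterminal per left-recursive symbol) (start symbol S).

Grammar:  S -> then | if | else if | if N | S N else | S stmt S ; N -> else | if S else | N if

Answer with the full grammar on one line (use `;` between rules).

Left recursion appears on S, N.
For S: α = {N else, stmt S}, β = {then, if, else if, if N}. Rewrite as S → β S' and S' → α S' | ε.
For N: α = {if}, β = {else, if S else}. Rewrite as N → β N' and N' → α N' | ε.

S -> then S' | if S' | else if S' | if N S'; N -> else N' | if S else N'; S' -> N else S' | stmt S S' | ε; N' -> if N' | ε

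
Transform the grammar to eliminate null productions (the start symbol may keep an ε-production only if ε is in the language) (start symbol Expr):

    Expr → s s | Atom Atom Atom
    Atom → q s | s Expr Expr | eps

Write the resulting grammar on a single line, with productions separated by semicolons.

Expr → s s | Atom Atom Atom | Atom Atom | Atom | eps; Atom → q s | s Expr Expr | s Expr | s

Nullable set = {Atom, Expr}.
ε ∈ L(G) since Expr is nullable, so keep Expr → ε.
Add the nullable-subset variants: Expr → Atom Atom Atom gives Atom Atom Atom | Atom Atom | Atom. Atom → s Expr Expr gives s Expr Expr | s Expr | s.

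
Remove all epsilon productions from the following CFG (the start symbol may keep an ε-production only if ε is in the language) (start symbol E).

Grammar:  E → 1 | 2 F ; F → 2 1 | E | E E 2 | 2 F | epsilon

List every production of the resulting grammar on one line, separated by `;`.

The nullable symbols are {F}.
ε ∉ L(G), so no ε-production is kept.
Add the nullable-subset variants: E → 2 F gives 2 F | 2. F → 2 F gives 2 F | 2.

E → 1 | 2 F | 2; F → 2 1 | E | E E 2 | 2 F | 2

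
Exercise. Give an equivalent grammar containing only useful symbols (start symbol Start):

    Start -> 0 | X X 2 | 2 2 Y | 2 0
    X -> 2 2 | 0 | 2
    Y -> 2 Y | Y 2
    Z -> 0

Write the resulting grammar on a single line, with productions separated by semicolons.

Generating nonterminals: {Start, X, Z}.
Reachable from Start after that: {Start, X}.
Removed useless symbols: {Y, Z} and every production mentioning them.

Start -> 0 | X X 2 | 2 0; X -> 2 2 | 0 | 2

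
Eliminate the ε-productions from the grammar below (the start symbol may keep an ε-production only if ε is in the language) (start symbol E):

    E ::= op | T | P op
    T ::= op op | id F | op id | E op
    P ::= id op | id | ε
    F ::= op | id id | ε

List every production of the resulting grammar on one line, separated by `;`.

Nullable set = {F, P}.
ε ∉ L(G), so no ε-production is kept.
Add the nullable-subset variants: T → id F gives id F | id.

E ::= op | T | P op; T ::= op op | id F | id | op id | E op; P ::= id op | id; F ::= op | id id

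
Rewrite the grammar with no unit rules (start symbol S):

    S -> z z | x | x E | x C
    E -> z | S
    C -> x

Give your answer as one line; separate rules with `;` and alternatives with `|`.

S -> z z | x | x E | x C; E -> z | z z | x | x E | x C; C -> x

Unit pairs: E ⇒* {S}.
For every A with A ⇒* B via unit rules, add B's non-unit alternatives to A; then delete every rule of the form X → Y.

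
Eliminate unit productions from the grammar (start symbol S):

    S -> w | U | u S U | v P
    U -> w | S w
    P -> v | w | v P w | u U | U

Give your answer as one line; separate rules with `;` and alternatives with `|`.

S -> w | S w | u S U | v P; U -> w | S w; P -> w | S w | v | v P w | u U

Unit pairs: P ⇒* {U}; S ⇒* {U}.
For each unit pair (A, B), copy every non-unit production of B to A, then drop all unit productions.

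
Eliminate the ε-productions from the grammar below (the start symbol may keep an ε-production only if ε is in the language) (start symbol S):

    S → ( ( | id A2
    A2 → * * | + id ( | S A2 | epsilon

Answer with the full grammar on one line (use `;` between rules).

S → ( ( | id A2 | id; A2 → * * | + id ( | S A2 | S

The nullable symbols are {A2}.
ε ∉ L(G), so no ε-production is kept.
For each production, add variants omitting each subset of nullable occurrences: S → id A2 gives id A2 | id. A2 → S A2 gives S A2 | S.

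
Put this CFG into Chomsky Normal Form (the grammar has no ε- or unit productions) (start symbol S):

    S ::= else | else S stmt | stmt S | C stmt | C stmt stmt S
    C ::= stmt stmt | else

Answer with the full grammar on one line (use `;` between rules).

Introduce a nonterminal for each terminal appearing in a rule of length ≥ 2: X1 → else, X2 → stmt.
Binarize each right-hand side of length ≥ 3 by chaining fresh nonterminals (Y1, Y2, …): affected rules were S → X1 S X2; S → C X2 X2 S.

S ::= else | X1 Y1 | X2 S | C X2 | C Y2; C ::= X2 X2 | else; X1 ::= else; X2 ::= stmt; Y1 ::= S X2; Y2 ::= X2 Y3; Y3 ::= X2 S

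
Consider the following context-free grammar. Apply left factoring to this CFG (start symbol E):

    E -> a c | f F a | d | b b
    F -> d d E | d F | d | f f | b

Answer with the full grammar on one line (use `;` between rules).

E -> a c | f F a | d | b b; F -> f f | b | d F'; F' -> d E | F | ε

F has alternatives sharing prefix 'd': factor to F → d F' with F' → d E | F | ε.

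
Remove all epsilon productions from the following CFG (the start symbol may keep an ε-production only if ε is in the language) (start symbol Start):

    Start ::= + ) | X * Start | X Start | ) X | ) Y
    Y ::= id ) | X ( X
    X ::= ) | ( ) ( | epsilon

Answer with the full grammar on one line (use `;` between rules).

Nullable nonterminals: {X}.
ε ∉ L(G), so no ε-production is kept.
Add the nullable-subset variants: Start → X * Start gives X * Start | * Start. Start → ) X gives ) X | ). Y → X ( X gives X ( X | X ( | ( X | (.

Start ::= + ) | X * Start | * Start | X Start | ) X | ) | ) Y; Y ::= id ) | X ( X | X ( | ( X | (; X ::= ) | ( ) (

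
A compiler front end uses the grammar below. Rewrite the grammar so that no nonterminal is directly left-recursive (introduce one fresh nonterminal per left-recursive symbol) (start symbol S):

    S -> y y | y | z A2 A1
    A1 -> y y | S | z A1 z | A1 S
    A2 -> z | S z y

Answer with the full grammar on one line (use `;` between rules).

S -> y y | y | z A2 A1; A1 -> y y A1' | S A1' | z A1 z A1'; A2 -> z | S z y; A1' -> S A1' | ε

Directly left-recursive nonterminal: A1.
For A1: α = {S}, β = {y y, S, z A1 z}. Rewrite as A1 → β A1' and A1' → α A1' | ε.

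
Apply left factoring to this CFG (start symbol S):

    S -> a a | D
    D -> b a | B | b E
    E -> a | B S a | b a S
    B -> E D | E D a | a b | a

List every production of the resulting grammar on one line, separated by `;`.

S -> a a | D; D -> B | b D'; E -> a | B S a | b a S; B -> E D B' | a B''; D' -> a | E; B' -> epsilon | a; B'' -> b | epsilon

D has alternatives sharing prefix 'b': factor to D → b D' with D' → a | E.
B has alternatives sharing prefix 'E D': factor to B → E D B' with B' → ε | a.
B has alternatives sharing prefix 'a': factor to B → a B'' with B'' → b | ε.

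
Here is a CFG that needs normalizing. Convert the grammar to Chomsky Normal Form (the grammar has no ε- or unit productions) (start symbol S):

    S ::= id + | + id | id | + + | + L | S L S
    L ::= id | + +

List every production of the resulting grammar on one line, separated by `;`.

S ::= X1 X2 | X2 X1 | id | X2 X2 | X2 L | S Y1; L ::= id | X2 X2; X1 ::= id; X2 ::= +; Y1 ::= L S

Introduce a nonterminal for each terminal appearing in a rule of length ≥ 2: X1 → id, X2 → +.
Binarize each right-hand side of length ≥ 3 by chaining fresh nonterminals (Y1, Y2, …): affected rules were S → S L S.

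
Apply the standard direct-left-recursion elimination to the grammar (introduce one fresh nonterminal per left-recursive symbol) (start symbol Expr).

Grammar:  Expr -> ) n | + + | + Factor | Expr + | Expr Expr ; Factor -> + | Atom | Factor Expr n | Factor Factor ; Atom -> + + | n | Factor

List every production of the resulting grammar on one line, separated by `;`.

Left recursion appears on Expr, Factor.
For Expr: α = {+, Expr}, β = {) n, + +, + Factor}. Rewrite as Expr → β Expr1 and Expr1 → α Expr1 | ε.
For Factor: α = {Expr n, Factor}, β = {+, Atom}. Rewrite as Factor → β Factor1 and Factor1 → α Factor1 | ε.

Expr -> ) n Expr1 | + + Expr1 | + Factor Expr1; Factor -> + Factor1 | Atom Factor1; Atom -> + + | n | Factor; Expr1 -> + Expr1 | Expr Expr1 | ε; Factor1 -> Expr n Factor1 | Factor Factor1 | ε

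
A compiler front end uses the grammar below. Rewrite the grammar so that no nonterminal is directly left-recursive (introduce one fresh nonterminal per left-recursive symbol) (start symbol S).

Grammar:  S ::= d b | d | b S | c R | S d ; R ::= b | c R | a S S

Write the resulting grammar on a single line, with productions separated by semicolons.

Directly left-recursive nonterminal: S.
For S: α = {d}, β = {d b, d, b S, c R}. Rewrite as S → β S' and S' → α S' | ε.

S ::= d b S' | d S' | b S S' | c R S'; R ::= b | c R | a S S; S' ::= d S' | ε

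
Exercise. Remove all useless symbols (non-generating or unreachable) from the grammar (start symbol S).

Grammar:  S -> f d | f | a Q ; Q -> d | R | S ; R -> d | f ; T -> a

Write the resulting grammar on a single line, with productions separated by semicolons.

Generating nonterminals: {Q, R, S, T}.
Reachable from S after that: {Q, R, S}.
Removed useless symbols: {T} and every production mentioning them.

S -> f d | f | a Q; Q -> d | R | S; R -> d | f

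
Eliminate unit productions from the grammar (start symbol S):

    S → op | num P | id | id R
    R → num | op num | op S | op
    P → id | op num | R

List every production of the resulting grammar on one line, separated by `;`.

Unit pairs: P ⇒* {R}.
Replace each nonterminal's rules with the union of the non-unit rules of every nonterminal it unit-derives.

S → op | num P | id | id R; R → num | op num | op S | op; P → id | op num | num | op S | op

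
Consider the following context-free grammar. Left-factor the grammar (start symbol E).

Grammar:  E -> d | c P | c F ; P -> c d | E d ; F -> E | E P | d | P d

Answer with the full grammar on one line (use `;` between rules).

E -> d | c E'; P -> c d | E d; F -> d | P d | E F'; E' -> P | F; F' -> ε | P

E has alternatives sharing prefix 'c': factor to E → c E' with E' → P | F.
F has alternatives sharing prefix 'E': factor to F → E F' with F' → ε | P.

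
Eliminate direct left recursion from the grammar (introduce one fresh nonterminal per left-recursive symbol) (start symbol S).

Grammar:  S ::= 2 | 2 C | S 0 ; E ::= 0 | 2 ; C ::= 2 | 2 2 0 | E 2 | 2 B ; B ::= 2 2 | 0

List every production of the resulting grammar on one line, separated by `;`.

Left recursion appears on S.
For S: α = {0}, β = {2, 2 C}. Rewrite as S → β S' and S' → α S' | ε.

S ::= 2 S' | 2 C S'; E ::= 0 | 2; C ::= 2 | 2 2 0 | E 2 | 2 B; B ::= 2 2 | 0; S' ::= 0 S' | ε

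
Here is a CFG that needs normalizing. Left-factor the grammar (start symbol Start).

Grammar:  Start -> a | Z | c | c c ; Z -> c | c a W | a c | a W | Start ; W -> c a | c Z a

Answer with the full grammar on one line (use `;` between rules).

Start has alternatives sharing prefix 'c': factor to Start → c Start1 with Start1 → ε | c.
Z has alternatives sharing prefix 'c': factor to Z → c Z1 with Z1 → ε | a W.
Z has alternatives sharing prefix 'a': factor to Z → a Z2 with Z2 → c | W.
W has alternatives sharing prefix 'c': factor to W → c W1 with W1 → a | Z a.

Start -> a | Z | c Start1; Z -> Start | c Z1 | a Z2; W -> c W1; Start1 -> eps | c; Z1 -> eps | a W; Z2 -> c | W; W1 -> a | Z a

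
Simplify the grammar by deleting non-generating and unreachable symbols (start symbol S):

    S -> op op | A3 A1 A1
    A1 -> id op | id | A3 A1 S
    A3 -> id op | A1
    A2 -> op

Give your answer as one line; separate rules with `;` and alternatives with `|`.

S -> op op | A3 A1 A1; A1 -> id op | id | A3 A1 S; A3 -> id op | A1

Generating nonterminals: {A1, A2, A3, S}.
Reachable from S after that: {A1, A3, S}.
Removed useless symbols: {A2} and every production mentioning them.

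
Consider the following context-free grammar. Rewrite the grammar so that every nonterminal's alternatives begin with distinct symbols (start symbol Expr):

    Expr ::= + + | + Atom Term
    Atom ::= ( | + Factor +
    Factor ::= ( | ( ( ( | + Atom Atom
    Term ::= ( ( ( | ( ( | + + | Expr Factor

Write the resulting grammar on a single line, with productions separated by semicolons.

Expr ::= + Expr1; Atom ::= ( | + Factor +; Factor ::= + Atom Atom | ( Factor1; Term ::= + + | Expr Factor | ( ( Term1; Expr1 ::= + | Atom Term; Factor1 ::= eps | ( (; Term1 ::= ( | eps

Expr has alternatives sharing prefix '+': factor to Expr → + Expr1 with Expr1 → + | Atom Term.
Factor has alternatives sharing prefix '(': factor to Factor → ( Factor1 with Factor1 → ε | ( (.
Term has alternatives sharing prefix '( (': factor to Term → ( ( Term1 with Term1 → ( | ε.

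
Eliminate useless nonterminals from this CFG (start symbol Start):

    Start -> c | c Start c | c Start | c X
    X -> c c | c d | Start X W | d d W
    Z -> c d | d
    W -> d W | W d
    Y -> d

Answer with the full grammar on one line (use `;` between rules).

Start -> c | c Start c | c Start | c X; X -> c c | c d

Generating nonterminals: {Start, X, Y, Z}.
Reachable from Start after that: {Start, X}.
Removed useless symbols: {W, Y, Z} and every production mentioning them.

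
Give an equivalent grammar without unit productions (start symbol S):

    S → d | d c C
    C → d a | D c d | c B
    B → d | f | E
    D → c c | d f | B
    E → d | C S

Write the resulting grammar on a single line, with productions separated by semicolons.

S → d | d c C; C → d a | D c d | c B; B → d | f | C S; D → d | f | C S | c c | d f; E → d | C S

Unit pairs: B ⇒* {E}; D ⇒* {B, E}.
For every A with A ⇒* B via unit rules, add B's non-unit alternatives to A; then delete every rule of the form X → Y.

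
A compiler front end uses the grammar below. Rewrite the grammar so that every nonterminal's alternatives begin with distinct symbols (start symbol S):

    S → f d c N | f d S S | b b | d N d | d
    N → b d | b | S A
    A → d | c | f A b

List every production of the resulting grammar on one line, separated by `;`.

S → b b | f d S' | d S''; N → S A | b N'; A → d | c | f A b; S' → c N | S S; S'' → N d | ε; N' → d | ε

S has alternatives sharing prefix 'f d': factor to S → f d S' with S' → c N | S S.
S has alternatives sharing prefix 'd': factor to S → d S'' with S'' → N d | ε.
N has alternatives sharing prefix 'b': factor to N → b N' with N' → d | ε.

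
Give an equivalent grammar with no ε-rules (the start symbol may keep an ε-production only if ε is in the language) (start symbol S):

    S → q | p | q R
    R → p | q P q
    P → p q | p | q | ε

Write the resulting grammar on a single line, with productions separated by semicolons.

Nullable set = {P}.
ε ∉ L(G), so no ε-production is kept.
Expand every rule over subsets of its nullable positions: R → q P q gives q P q | q q.

S → q | p | q R; R → p | q P q | q q; P → p q | p | q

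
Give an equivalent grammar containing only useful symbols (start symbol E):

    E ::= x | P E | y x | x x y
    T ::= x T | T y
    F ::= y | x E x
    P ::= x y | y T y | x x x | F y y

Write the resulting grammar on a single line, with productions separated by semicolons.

E ::= x | P E | y x | x x y; F ::= y | x E x; P ::= x y | x x x | F y y

Generating nonterminals: {E, F, P}.
Reachable from E after that: {E, F, P}.
Removed useless symbols: {T} and every production mentioning them.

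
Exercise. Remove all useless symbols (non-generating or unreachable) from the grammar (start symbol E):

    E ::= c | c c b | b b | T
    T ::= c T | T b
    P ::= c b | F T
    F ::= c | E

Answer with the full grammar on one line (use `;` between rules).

Generating nonterminals: {E, F, P}.
Reachable from E after that: {E}.
Removed useless symbols: {F, P, T} and every production mentioning them.

E ::= c | c c b | b b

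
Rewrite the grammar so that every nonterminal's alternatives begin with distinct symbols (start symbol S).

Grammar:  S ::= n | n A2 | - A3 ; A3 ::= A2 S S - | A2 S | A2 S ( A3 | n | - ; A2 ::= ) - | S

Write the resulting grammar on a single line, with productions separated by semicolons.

S has alternatives sharing prefix 'n': factor to S → n S' with S' → ε | A2.
A3 has alternatives sharing prefix 'A2 S': factor to A3 → A2 S A3' with A3' → S - | ε | ( A3.

S ::= - A3 | n S'; A3 ::= n | - | A2 S A3'; A2 ::= ) - | S; S' ::= ε | A2; A3' ::= S - | ε | ( A3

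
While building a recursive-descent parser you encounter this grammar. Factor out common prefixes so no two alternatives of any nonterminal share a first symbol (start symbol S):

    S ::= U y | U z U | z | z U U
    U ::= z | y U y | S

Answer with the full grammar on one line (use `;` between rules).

S has alternatives sharing prefix 'U': factor to S → U S' with S' → y | z U.
S has alternatives sharing prefix 'z': factor to S → z S'' with S'' → ε | U U.

S ::= U S' | z S''; U ::= z | y U y | S; S' ::= y | z U; S'' ::= ε | U U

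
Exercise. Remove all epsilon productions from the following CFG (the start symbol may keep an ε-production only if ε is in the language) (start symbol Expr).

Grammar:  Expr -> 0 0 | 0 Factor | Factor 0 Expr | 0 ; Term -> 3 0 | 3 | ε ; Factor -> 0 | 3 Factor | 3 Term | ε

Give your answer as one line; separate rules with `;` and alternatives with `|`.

Expr -> 0 0 | 0 Factor | 0 | Factor 0 Expr | 0 Expr; Term -> 3 0 | 3; Factor -> 0 | 3 Factor | 3 | 3 Term

Nullable nonterminals: {Factor, Term}.
ε ∉ L(G), so no ε-production is kept.
For each production, add variants omitting each subset of nullable occurrences: Expr → 0 Factor gives 0 Factor | 0. Expr → Factor 0 Expr gives Factor 0 Expr | 0 Expr. Factor → 3 Factor gives 3 Factor | 3.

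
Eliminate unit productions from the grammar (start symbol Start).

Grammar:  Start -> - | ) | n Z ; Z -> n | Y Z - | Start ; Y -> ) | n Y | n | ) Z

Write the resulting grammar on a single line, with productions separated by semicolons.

Unit pairs: Z ⇒* {Start}.
For each unit pair (A, B), copy every non-unit production of B to A, then drop all unit productions.

Start -> - | ) | n Z; Z -> n | Y Z - | - | ) | n Z; Y -> ) | n Y | n | ) Z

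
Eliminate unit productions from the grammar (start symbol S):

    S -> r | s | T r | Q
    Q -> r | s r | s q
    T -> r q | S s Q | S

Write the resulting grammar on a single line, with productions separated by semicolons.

Unit pairs: S ⇒* {Q}; T ⇒* {Q, S}.
Replace each nonterminal's rules with the union of the non-unit rules of every nonterminal it unit-derives.

S -> r | s | T r | s r | s q; Q -> r | s r | s q; T -> r | s | T r | s r | s q | r q | S s Q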